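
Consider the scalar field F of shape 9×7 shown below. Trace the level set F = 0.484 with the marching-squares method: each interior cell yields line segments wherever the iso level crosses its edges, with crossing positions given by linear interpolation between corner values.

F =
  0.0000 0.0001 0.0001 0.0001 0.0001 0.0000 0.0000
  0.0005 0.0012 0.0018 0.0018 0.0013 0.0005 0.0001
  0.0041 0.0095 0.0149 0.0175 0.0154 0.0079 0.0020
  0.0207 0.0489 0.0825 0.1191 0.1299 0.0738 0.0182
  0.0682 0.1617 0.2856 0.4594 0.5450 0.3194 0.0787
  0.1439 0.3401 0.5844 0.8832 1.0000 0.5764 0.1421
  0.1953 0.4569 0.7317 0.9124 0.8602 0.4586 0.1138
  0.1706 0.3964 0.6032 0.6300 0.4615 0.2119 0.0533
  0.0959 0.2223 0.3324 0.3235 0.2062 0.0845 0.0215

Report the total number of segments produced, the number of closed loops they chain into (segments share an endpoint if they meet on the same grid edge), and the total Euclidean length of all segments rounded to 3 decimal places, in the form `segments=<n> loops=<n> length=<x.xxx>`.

cell (3,3): code 0100 → (3.853,4.000)–(4.000,3.287)
cell (3,4): code 1000 → (4.000,4.270)–(3.853,4.000)
cell (4,1): code 0100 → (4.664,2.000)–(5.000,1.589)
cell (4,2): code 1100 → (4.058,3.000)–(4.664,2.000)
cell (4,3): code 1110 → (4.000,3.287)–(4.058,3.000)
cell (4,4): code 1101 → (4.640,5.000)–(4.000,4.270)
cell (4,5): code 1000 → (5.000,5.213)–(4.640,5.000)
cell (5,1): code 0110 → (5.000,1.589)–(6.000,1.099)
cell (5,4): code 1011 → (6.000,4.937)–(5.784,5.000)
cell (5,5): code 0001 → (5.784,5.000)–(5.000,5.213)
cell (6,1): code 0110 → (6.000,1.099)–(7.000,1.424)
cell (6,3): code 1011 → (7.000,3.866)–(6.944,4.000)
cell (6,4): code 0001 → (6.944,4.000)–(6.000,4.937)
cell (7,1): code 0010 → (7.000,1.424)–(7.440,2.000)
cell (7,2): code 0011 → (7.440,2.000)–(7.476,3.000)
cell (7,3): code 0001 → (7.476,3.000)–(7.000,3.866)
total: 16 segments, chained into 1 closed loop(s), length Σ = 11.809186

segments=16 loops=1 length=11.809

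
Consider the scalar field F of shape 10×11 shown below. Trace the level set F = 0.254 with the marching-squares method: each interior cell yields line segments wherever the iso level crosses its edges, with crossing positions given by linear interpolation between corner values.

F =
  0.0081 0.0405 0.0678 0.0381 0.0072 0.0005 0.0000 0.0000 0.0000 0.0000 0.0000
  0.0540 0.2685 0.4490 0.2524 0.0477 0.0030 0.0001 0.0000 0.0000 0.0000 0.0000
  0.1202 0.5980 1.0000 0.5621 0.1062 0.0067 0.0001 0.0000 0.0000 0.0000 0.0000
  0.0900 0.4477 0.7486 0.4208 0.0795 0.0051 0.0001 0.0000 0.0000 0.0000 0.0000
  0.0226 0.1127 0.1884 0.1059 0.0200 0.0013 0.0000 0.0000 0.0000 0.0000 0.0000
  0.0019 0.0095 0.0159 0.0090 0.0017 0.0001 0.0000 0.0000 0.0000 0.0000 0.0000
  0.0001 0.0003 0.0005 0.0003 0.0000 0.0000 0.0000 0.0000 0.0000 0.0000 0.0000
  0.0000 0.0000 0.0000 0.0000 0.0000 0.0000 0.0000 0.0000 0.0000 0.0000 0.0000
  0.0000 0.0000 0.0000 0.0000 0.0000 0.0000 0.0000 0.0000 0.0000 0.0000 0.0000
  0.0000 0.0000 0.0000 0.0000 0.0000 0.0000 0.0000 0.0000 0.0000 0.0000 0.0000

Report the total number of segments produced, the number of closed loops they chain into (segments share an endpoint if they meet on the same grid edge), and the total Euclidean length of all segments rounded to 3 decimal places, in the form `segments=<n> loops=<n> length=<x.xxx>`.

segments=12 loops=1 length=10.363

cell (0,0): code 0100 → (0.936,1.000)–(1.000,0.932)
cell (0,1): code 1100 → (0.488,2.000)–(0.936,1.000)
cell (0,2): code 1000 → (1.000,2.992)–(0.488,2.000)
cell (1,0): code 0110 → (1.000,0.932)–(2.000,0.280)
cell (1,2): code 1101 → (1.005,3.000)–(1.000,2.992)
cell (1,3): code 1000 → (2.000,3.676)–(1.005,3.000)
cell (2,0): code 0110 → (2.000,0.280)–(3.000,0.458)
cell (2,3): code 1001 → (3.000,3.489)–(2.000,3.676)
cell (3,0): code 0010 → (3.000,0.458)–(3.578,1.000)
cell (3,1): code 0011 → (3.578,1.000)–(3.883,2.000)
cell (3,2): code 0011 → (3.883,2.000)–(3.530,3.000)
cell (3,3): code 0001 → (3.530,3.000)–(3.000,3.489)
total: 12 segments, chained into 1 closed loop(s), length Σ = 10.362824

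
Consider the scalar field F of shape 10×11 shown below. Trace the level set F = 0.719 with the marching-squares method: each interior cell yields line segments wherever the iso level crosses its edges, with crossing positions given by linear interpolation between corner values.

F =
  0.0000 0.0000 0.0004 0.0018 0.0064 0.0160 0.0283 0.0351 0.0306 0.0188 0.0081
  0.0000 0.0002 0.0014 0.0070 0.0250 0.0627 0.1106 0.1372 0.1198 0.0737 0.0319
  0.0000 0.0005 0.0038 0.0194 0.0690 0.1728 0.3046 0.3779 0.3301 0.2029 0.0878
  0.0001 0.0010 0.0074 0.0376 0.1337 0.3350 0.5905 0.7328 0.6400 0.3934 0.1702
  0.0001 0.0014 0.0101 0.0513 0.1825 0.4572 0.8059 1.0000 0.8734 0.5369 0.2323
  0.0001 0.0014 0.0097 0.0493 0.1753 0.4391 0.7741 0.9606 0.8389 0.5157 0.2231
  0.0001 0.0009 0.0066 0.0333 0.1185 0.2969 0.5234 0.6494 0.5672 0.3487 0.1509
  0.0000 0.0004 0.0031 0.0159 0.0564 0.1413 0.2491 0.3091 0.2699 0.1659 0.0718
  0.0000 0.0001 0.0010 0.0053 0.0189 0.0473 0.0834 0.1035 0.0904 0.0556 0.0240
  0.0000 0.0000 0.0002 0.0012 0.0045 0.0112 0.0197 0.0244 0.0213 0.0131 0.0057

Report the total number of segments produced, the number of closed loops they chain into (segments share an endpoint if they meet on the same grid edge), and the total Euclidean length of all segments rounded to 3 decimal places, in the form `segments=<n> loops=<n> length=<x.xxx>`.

segments=12 loops=1 length=8.593

cell (2,6): code 0100 → (2.961,7.000)–(3.000,6.903)
cell (2,7): code 1000 → (3.000,7.149)–(2.961,7.000)
cell (3,5): code 0100 → (3.597,6.000)–(4.000,5.751)
cell (3,6): code 1110 → (3.000,6.903)–(3.597,6.000)
cell (3,7): code 1101 → (3.338,8.000)–(3.000,7.149)
cell (3,8): code 1000 → (4.000,8.459)–(3.338,8.000)
cell (4,5): code 0110 → (4.000,5.751)–(5.000,5.836)
cell (4,8): code 1001 → (5.000,8.371)–(4.000,8.459)
cell (5,5): code 0010 → (5.000,5.836)–(5.220,6.000)
cell (5,6): code 0011 → (5.220,6.000)–(5.776,7.000)
cell (5,7): code 0011 → (5.776,7.000)–(5.441,8.000)
cell (5,8): code 0001 → (5.441,8.000)–(5.000,8.371)
total: 12 segments, chained into 1 closed loop(s), length Σ = 8.593417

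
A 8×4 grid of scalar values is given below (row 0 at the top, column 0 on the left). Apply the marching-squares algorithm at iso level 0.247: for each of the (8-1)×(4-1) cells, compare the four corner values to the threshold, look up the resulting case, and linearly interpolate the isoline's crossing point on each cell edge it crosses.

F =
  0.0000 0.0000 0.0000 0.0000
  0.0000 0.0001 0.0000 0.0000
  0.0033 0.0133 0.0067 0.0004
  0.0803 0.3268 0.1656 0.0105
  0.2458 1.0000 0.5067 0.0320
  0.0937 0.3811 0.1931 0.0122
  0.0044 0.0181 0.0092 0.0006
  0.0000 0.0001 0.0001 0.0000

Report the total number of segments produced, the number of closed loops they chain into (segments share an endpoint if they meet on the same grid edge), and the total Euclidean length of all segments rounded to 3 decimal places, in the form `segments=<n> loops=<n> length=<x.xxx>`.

cell (2,0): code 0100 → (2.745,1.000)–(3.000,0.676)
cell (2,1): code 1000 → (3.000,1.495)–(2.745,1.000)
cell (3,0): code 0110 → (3.000,0.676)–(4.000,0.002)
cell (3,1): code 1101 → (3.239,2.000)–(3.000,1.495)
cell (3,2): code 1000 → (4.000,2.547)–(3.239,2.000)
cell (4,0): code 0110 → (4.000,0.002)–(5.000,0.533)
cell (4,1): code 1011 → (5.000,1.713)–(4.828,2.000)
cell (4,2): code 0001 → (4.828,2.000)–(4.000,2.547)
cell (5,0): code 0010 → (5.000,0.533)–(5.369,1.000)
cell (5,1): code 0001 → (5.369,1.000)–(5.000,1.713)
total: 10 segments, chained into 1 closed loop(s), length Σ = 7.528653

segments=10 loops=1 length=7.529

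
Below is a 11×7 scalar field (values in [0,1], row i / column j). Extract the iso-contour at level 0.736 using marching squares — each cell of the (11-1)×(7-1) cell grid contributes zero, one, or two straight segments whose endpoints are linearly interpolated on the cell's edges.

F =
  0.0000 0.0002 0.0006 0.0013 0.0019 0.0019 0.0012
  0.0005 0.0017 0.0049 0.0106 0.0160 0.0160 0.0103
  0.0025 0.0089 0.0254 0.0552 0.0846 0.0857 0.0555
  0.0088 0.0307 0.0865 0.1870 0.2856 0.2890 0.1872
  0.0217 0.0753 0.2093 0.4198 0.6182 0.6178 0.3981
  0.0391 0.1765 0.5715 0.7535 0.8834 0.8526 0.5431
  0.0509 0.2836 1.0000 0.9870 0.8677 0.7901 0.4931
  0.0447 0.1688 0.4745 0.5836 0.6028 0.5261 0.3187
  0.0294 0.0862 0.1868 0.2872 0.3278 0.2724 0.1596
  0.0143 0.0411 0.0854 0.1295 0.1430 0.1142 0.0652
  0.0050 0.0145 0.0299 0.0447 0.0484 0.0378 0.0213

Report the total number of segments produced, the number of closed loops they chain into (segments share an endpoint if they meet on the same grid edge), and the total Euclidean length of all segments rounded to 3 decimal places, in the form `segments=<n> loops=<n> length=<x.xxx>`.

cell (4,2): code 0100 → (4.948,3.000)–(5.000,2.904)
cell (4,3): code 1100 → (4.444,4.000)–(4.948,3.000)
cell (4,4): code 1100 → (4.503,5.000)–(4.444,4.000)
cell (4,5): code 1000 → (5.000,5.377)–(4.503,5.000)
cell (5,1): code 0100 → (5.384,2.000)–(6.000,1.631)
cell (5,2): code 1110 → (5.000,2.904)–(5.384,2.000)
cell (5,5): code 1001 → (6.000,5.182)–(5.000,5.377)
cell (6,1): code 0010 → (6.000,1.631)–(6.502,2.000)
cell (6,2): code 0011 → (6.502,2.000)–(6.622,3.000)
cell (6,3): code 0011 → (6.622,3.000)–(6.497,4.000)
cell (6,4): code 0011 → (6.497,4.000)–(6.205,5.000)
cell (6,5): code 0001 → (6.205,5.000)–(6.000,5.182)
total: 12 segments, chained into 1 closed loop(s), length Σ = 9.526790

segments=12 loops=1 length=9.527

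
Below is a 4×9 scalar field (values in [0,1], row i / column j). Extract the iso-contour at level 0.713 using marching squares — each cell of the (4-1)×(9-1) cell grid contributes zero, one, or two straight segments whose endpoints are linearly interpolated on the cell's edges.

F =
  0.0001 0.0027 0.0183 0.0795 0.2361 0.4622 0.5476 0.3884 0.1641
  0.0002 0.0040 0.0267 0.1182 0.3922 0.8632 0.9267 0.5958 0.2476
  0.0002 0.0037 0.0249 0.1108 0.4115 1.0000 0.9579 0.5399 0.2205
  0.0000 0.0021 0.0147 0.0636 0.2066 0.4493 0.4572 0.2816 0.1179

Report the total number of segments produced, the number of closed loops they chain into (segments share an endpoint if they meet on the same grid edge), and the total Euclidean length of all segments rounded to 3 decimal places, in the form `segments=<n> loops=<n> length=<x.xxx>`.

segments=8 loops=1 length=6.860

cell (0,4): code 0100 → (0.625,5.000)–(1.000,4.681)
cell (0,5): code 1100 → (0.436,6.000)–(0.625,5.000)
cell (0,6): code 1000 → (1.000,6.646)–(0.436,6.000)
cell (1,4): code 0110 → (1.000,4.681)–(2.000,4.512)
cell (1,6): code 1001 → (2.000,6.586)–(1.000,6.646)
cell (2,4): code 0010 → (2.000,4.512)–(2.521,5.000)
cell (2,5): code 0011 → (2.521,5.000)–(2.489,6.000)
cell (2,6): code 0001 → (2.489,6.000)–(2.000,6.586)
total: 8 segments, chained into 1 closed loop(s), length Σ = 6.860296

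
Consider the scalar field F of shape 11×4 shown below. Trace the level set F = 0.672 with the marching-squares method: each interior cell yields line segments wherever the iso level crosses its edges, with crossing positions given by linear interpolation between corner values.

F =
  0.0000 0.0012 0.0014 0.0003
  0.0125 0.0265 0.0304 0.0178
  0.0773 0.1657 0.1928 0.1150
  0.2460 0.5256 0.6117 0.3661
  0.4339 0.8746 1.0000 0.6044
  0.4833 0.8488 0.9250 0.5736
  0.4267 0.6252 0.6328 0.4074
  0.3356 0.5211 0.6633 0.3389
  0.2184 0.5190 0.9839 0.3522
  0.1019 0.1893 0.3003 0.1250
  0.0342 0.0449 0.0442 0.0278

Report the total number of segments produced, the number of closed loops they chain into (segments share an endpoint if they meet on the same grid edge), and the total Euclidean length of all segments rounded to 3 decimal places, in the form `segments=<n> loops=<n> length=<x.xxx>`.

segments=12 loops=2 length=11.777

cell (3,0): code 0100 → (3.419,1.000)–(4.000,0.540)
cell (3,1): code 1100 → (3.155,2.000)–(3.419,1.000)
cell (3,2): code 1000 → (4.000,2.829)–(3.155,2.000)
cell (4,0): code 0110 → (4.000,0.540)–(5.000,0.516)
cell (4,2): code 1001 → (5.000,2.720)–(4.000,2.829)
cell (5,0): code 0010 → (5.000,0.516)–(5.791,1.000)
cell (5,1): code 0011 → (5.791,1.000)–(5.866,2.000)
cell (5,2): code 0001 → (5.866,2.000)–(5.000,2.720)
cell (7,1): code 0100 → (7.027,2.000)–(8.000,1.329)
cell (7,2): code 1000 → (8.000,2.494)–(7.027,2.000)
cell (8,1): code 0010 → (8.000,1.329)–(8.456,2.000)
cell (8,2): code 0001 → (8.456,2.000)–(8.000,2.494)
total: 12 segments, chained into 2 closed loop(s), length Σ = 11.776861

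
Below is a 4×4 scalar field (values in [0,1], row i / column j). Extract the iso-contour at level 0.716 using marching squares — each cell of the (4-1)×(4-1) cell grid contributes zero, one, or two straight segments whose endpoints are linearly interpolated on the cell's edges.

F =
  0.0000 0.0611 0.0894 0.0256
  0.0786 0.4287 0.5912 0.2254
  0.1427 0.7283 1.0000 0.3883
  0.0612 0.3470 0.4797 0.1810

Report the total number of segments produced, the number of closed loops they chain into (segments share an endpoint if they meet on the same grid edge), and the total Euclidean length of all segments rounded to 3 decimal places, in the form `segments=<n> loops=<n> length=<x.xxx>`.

cell (1,0): code 0100 → (1.959,1.000)–(2.000,0.979)
cell (1,1): code 1100 → (1.305,2.000)–(1.959,1.000)
cell (1,2): code 1000 → (2.000,2.464)–(1.305,2.000)
cell (2,0): code 0010 → (2.000,0.979)–(2.032,1.000)
cell (2,1): code 0011 → (2.032,1.000)–(2.546,2.000)
cell (2,2): code 0001 → (2.546,2.000)–(2.000,2.464)
total: 6 segments, chained into 1 closed loop(s), length Σ = 3.955630

segments=6 loops=1 length=3.956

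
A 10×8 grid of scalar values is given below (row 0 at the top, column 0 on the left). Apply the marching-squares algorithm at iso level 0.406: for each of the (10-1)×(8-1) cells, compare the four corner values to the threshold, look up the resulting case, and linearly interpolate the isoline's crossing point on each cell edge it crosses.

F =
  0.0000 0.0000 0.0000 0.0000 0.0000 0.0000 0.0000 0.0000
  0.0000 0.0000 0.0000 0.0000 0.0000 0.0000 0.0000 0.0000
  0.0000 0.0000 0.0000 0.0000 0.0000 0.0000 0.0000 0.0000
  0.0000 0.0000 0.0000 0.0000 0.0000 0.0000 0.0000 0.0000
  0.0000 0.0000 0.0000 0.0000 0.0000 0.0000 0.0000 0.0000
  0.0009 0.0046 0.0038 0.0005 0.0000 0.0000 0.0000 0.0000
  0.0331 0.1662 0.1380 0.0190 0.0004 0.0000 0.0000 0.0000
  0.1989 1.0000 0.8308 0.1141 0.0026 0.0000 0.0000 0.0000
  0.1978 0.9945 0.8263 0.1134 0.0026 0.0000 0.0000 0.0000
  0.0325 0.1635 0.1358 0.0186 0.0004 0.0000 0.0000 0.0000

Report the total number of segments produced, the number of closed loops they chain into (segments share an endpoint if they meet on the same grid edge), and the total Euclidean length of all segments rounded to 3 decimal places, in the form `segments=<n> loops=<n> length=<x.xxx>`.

segments=8 loops=1 length=7.762

cell (6,0): code 0100 → (6.288,1.000)–(7.000,0.259)
cell (6,1): code 1100 → (6.387,2.000)–(6.288,1.000)
cell (6,2): code 1000 → (7.000,2.593)–(6.387,2.000)
cell (7,0): code 0110 → (7.000,0.259)–(8.000,0.261)
cell (7,2): code 1001 → (8.000,2.590)–(7.000,2.593)
cell (8,0): code 0010 → (8.000,0.261)–(8.708,1.000)
cell (8,1): code 0011 → (8.708,1.000)–(8.609,2.000)
cell (8,2): code 0001 → (8.609,2.000)–(8.000,2.590)
total: 8 segments, chained into 1 closed loop(s), length Σ = 7.761631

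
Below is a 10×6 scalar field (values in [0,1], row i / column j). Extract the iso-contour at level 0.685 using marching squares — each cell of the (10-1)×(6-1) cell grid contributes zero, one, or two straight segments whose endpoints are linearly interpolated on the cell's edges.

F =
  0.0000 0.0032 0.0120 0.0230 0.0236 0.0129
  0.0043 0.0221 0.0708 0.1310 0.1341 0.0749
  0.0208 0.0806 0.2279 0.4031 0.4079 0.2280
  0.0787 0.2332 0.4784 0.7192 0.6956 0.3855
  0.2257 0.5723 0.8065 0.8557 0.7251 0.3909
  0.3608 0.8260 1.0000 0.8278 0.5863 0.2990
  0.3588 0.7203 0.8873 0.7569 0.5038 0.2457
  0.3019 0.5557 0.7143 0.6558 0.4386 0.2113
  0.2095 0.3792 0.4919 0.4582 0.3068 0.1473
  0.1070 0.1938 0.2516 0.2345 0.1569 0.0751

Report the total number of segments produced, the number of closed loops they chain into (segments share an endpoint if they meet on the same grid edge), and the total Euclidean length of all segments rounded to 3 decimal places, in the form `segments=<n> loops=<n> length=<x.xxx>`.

segments=18 loops=1 length=11.880

cell (2,2): code 0100 → (2.892,3.000)–(3.000,2.858)
cell (2,3): code 1100 → (2.963,4.000)–(2.892,3.000)
cell (2,4): code 1000 → (3.000,4.034)–(2.963,4.000)
cell (3,1): code 0100 → (3.630,2.000)–(4.000,1.481)
cell (3,2): code 1110 → (3.000,2.858)–(3.630,2.000)
cell (3,4): code 1001 → (4.000,4.120)–(3.000,4.034)
cell (4,0): code 0100 → (4.444,1.000)–(5.000,0.697)
cell (4,1): code 1110 → (4.000,1.481)–(4.444,1.000)
cell (4,3): code 1011 → (5.000,3.591)–(4.289,4.000)
cell (4,4): code 0001 → (4.289,4.000)–(4.000,4.120)
cell (5,0): code 0110 → (5.000,0.697)–(6.000,0.902)
cell (5,3): code 1001 → (6.000,3.284)–(5.000,3.591)
cell (6,0): code 0010 → (6.000,0.902)–(6.214,1.000)
cell (6,1): code 0111 → (6.214,1.000)–(7.000,1.815)
cell (6,2): code 1011 → (7.000,2.501)–(6.711,3.000)
cell (6,3): code 0001 → (6.711,3.000)–(6.000,3.284)
cell (7,1): code 0010 → (7.000,1.815)–(7.132,2.000)
cell (7,2): code 0001 → (7.132,2.000)–(7.000,2.501)
total: 18 segments, chained into 1 closed loop(s), length Σ = 11.879711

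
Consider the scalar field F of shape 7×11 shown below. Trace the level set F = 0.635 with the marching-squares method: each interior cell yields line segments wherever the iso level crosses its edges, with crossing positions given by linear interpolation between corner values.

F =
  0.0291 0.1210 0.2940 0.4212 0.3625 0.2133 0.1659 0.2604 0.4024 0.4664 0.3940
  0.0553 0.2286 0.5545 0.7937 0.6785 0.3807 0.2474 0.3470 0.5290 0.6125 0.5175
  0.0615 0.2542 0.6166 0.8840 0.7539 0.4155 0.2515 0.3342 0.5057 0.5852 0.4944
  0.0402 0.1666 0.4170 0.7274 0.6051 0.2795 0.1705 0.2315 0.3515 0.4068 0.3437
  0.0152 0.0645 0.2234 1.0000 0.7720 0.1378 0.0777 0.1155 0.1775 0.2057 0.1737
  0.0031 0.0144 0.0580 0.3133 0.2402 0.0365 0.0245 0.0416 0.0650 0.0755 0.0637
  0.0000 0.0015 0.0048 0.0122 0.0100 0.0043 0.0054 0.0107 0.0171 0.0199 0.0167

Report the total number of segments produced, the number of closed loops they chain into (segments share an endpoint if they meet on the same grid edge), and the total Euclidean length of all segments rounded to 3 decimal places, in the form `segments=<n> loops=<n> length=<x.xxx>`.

cell (0,2): code 0100 → (0.574,3.000)–(1.000,2.337)
cell (0,3): code 1100 → (0.862,4.000)–(0.574,3.000)
cell (0,4): code 1000 → (1.000,4.146)–(0.862,4.000)
cell (1,2): code 0110 → (1.000,2.337)–(2.000,2.069)
cell (1,4): code 1001 → (2.000,4.351)–(1.000,4.146)
cell (2,2): code 0110 → (2.000,2.069)–(3.000,2.702)
cell (2,3): code 1011 → (3.000,3.756)–(2.799,4.000)
cell (2,4): code 0001 → (2.799,4.000)–(2.000,4.351)
cell (3,2): code 0110 → (3.000,2.702)–(4.000,2.530)
cell (3,3): code 1101 → (3.179,4.000)–(3.000,3.756)
cell (3,4): code 1000 → (4.000,4.216)–(3.179,4.000)
cell (4,2): code 0010 → (4.000,2.530)–(4.532,3.000)
cell (4,3): code 0011 → (4.532,3.000)–(4.258,4.000)
cell (4,4): code 0001 → (4.258,4.000)–(4.000,4.216)
total: 14 segments, chained into 1 closed loop(s), length Σ = 10.708339

segments=14 loops=1 length=10.708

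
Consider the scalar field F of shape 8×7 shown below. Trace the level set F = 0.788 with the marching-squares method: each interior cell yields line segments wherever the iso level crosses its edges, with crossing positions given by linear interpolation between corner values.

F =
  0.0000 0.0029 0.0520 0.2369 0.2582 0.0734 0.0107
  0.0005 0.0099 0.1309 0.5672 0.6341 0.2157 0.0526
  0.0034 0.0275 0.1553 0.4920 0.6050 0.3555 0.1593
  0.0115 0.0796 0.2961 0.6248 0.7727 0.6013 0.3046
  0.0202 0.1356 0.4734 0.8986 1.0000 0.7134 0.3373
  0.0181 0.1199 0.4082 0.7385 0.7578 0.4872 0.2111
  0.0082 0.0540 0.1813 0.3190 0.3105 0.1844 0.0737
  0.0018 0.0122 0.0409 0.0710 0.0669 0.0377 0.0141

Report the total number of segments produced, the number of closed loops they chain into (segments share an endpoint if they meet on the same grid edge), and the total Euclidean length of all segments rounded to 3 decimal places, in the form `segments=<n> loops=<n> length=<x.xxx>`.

cell (3,2): code 0100 → (3.596,3.000)–(4.000,2.740)
cell (3,3): code 1100 → (3.067,4.000)–(3.596,3.000)
cell (3,4): code 1000 → (4.000,4.740)–(3.067,4.000)
cell (4,2): code 0010 → (4.000,2.740)–(4.691,3.000)
cell (4,3): code 0011 → (4.691,3.000)–(4.875,4.000)
cell (4,4): code 0001 → (4.875,4.000)–(4.000,4.740)
total: 6 segments, chained into 1 closed loop(s), length Σ = 5.703087

segments=6 loops=1 length=5.703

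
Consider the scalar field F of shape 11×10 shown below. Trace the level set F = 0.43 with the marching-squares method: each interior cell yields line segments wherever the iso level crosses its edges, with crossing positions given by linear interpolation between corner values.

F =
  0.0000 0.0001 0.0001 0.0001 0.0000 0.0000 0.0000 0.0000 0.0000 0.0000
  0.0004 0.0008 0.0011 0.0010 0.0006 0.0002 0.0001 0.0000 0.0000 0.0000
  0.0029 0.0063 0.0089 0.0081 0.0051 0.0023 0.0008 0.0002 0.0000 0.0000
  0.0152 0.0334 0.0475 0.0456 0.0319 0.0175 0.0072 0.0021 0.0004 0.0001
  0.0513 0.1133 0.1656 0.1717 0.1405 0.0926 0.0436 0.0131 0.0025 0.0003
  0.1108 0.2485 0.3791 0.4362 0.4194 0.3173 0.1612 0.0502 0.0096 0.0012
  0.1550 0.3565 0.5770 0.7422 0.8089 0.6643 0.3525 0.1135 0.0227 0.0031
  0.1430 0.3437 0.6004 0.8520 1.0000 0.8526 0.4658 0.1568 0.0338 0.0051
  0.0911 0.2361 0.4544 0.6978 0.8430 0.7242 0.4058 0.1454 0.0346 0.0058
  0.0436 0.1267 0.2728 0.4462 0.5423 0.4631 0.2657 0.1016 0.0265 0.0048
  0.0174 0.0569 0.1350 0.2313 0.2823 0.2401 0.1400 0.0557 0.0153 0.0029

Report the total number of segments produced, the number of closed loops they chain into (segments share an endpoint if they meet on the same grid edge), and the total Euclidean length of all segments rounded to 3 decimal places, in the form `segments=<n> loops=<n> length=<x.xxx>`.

segments=20 loops=1 length=14.444

cell (4,2): code 0100 → (4.977,3.000)–(5.000,2.891)
cell (4,3): code 1000 → (5.000,3.369)–(4.977,3.000)
cell (5,1): code 0100 → (5.257,2.000)–(6.000,1.333)
cell (5,2): code 1110 → (5.000,2.891)–(5.257,2.000)
cell (5,3): code 1101 → (5.027,4.000)–(5.000,3.369)
cell (5,4): code 1100 → (5.325,5.000)–(5.027,4.000)
cell (5,5): code 1000 → (6.000,5.751)–(5.325,5.000)
cell (6,1): code 0110 → (6.000,1.333)–(7.000,1.336)
cell (6,5): code 1101 → (6.684,6.000)–(6.000,5.751)
cell (6,6): code 1000 → (7.000,6.116)–(6.684,6.000)
cell (7,1): code 0110 → (7.000,1.336)–(8.000,1.888)
cell (7,5): code 1011 → (8.000,5.924)–(7.597,6.000)
cell (7,6): code 0001 → (7.597,6.000)–(7.000,6.116)
cell (8,1): code 0010 → (8.000,1.888)–(8.134,2.000)
cell (8,2): code 0111 → (8.134,2.000)–(9.000,2.907)
cell (8,5): code 1001 → (9.000,5.168)–(8.000,5.924)
cell (9,2): code 0010 → (9.000,2.907)–(9.075,3.000)
cell (9,3): code 0011 → (9.075,3.000)–(9.432,4.000)
cell (9,4): code 0011 → (9.432,4.000)–(9.148,5.000)
cell (9,5): code 0001 → (9.148,5.000)–(9.000,5.168)
total: 20 segments, chained into 1 closed loop(s), length Σ = 14.443800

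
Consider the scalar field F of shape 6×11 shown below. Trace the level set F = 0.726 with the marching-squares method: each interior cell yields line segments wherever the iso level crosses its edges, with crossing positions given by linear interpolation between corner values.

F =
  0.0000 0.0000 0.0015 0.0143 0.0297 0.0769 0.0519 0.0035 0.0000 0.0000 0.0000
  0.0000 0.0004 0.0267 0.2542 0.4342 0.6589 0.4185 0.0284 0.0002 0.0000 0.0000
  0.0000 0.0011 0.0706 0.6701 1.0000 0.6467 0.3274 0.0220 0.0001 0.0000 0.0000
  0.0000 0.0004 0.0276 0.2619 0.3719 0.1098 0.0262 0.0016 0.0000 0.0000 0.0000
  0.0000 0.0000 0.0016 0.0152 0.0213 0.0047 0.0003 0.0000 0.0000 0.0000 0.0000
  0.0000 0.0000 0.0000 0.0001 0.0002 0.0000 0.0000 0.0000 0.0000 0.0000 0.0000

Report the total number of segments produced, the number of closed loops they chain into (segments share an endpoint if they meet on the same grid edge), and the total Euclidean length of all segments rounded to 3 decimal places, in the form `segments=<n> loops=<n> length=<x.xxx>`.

segments=4 loops=1 length=3.704

cell (1,3): code 0100 → (1.516,4.000)–(2.000,3.169)
cell (1,4): code 1000 → (2.000,4.776)–(1.516,4.000)
cell (2,3): code 0010 → (2.000,3.169)–(2.436,4.000)
cell (2,4): code 0001 → (2.436,4.000)–(2.000,4.776)
total: 4 segments, chained into 1 closed loop(s), length Σ = 3.703713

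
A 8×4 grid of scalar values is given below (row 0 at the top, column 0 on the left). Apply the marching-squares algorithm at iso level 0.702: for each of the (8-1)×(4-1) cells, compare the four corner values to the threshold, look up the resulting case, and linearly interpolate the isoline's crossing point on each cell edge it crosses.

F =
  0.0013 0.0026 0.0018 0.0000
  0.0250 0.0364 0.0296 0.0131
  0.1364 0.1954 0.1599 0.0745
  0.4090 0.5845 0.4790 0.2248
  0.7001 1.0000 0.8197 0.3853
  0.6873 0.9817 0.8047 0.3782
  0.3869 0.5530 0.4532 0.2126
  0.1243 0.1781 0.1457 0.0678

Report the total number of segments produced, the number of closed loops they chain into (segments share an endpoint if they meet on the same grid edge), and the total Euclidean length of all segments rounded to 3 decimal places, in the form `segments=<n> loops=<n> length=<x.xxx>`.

cell (3,0): code 0100 → (3.283,1.000)–(4.000,0.006)
cell (3,1): code 1100 → (3.655,2.000)–(3.283,1.000)
cell (3,2): code 1000 → (4.000,2.271)–(3.655,2.000)
cell (4,0): code 0110 → (4.000,0.006)–(5.000,0.050)
cell (4,2): code 1001 → (5.000,2.241)–(4.000,2.271)
cell (5,0): code 0010 → (5.000,0.050)–(5.652,1.000)
cell (5,1): code 0011 → (5.652,1.000)–(5.292,2.000)
cell (5,2): code 0001 → (5.292,2.000)–(5.000,2.241)
total: 8 segments, chained into 1 closed loop(s), length Σ = 7.326823

segments=8 loops=1 length=7.327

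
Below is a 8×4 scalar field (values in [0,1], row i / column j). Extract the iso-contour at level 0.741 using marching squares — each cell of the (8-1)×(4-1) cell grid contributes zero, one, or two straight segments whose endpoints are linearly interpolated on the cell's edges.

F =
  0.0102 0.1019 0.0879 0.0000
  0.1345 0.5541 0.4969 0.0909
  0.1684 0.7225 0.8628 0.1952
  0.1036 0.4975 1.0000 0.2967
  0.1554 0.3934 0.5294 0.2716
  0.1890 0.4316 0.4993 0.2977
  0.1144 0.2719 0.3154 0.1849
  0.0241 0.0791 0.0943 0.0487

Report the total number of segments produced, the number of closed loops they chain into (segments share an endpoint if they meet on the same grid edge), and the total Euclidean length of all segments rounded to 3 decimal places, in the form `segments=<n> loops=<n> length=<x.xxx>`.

cell (1,1): code 0100 → (1.667,2.000)–(2.000,1.132)
cell (1,2): code 1000 → (2.000,2.182)–(1.667,2.000)
cell (2,1): code 0110 → (2.000,1.132)–(3.000,1.485)
cell (2,2): code 1001 → (3.000,2.368)–(2.000,2.182)
cell (3,1): code 0010 → (3.000,1.485)–(3.550,2.000)
cell (3,2): code 0001 → (3.550,2.000)–(3.000,2.368)
total: 6 segments, chained into 1 closed loop(s), length Σ = 4.803101

segments=6 loops=1 length=4.803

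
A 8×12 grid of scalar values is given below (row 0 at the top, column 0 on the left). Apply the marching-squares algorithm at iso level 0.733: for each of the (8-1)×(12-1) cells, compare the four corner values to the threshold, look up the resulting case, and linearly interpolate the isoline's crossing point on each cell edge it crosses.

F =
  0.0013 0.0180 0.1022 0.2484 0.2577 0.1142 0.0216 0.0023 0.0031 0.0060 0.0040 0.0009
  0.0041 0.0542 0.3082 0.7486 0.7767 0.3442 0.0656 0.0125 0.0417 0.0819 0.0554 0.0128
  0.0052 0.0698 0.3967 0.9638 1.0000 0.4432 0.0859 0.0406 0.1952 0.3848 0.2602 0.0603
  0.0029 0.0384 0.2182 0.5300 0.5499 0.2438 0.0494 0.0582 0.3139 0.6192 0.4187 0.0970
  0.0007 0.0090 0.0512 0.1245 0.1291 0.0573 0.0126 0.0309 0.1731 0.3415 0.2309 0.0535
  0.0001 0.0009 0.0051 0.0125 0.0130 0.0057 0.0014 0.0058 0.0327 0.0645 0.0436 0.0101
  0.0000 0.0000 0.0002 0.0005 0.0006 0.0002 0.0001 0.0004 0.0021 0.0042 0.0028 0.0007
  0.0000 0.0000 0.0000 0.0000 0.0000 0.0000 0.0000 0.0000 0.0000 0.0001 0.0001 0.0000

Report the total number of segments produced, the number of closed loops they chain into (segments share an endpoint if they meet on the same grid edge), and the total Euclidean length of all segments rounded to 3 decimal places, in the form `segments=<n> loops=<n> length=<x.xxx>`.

segments=8 loops=1 length=5.751

cell (0,2): code 0100 → (0.969,3.000)–(1.000,2.965)
cell (0,3): code 1100 → (0.916,4.000)–(0.969,3.000)
cell (0,4): code 1000 → (1.000,4.101)–(0.916,4.000)
cell (1,2): code 0110 → (1.000,2.965)–(2.000,2.593)
cell (1,4): code 1001 → (2.000,4.480)–(1.000,4.101)
cell (2,2): code 0010 → (2.000,2.593)–(2.532,3.000)
cell (2,3): code 0011 → (2.532,3.000)–(2.593,4.000)
cell (2,4): code 0001 → (2.593,4.000)–(2.000,4.480)
total: 8 segments, chained into 1 closed loop(s), length Σ = 5.750654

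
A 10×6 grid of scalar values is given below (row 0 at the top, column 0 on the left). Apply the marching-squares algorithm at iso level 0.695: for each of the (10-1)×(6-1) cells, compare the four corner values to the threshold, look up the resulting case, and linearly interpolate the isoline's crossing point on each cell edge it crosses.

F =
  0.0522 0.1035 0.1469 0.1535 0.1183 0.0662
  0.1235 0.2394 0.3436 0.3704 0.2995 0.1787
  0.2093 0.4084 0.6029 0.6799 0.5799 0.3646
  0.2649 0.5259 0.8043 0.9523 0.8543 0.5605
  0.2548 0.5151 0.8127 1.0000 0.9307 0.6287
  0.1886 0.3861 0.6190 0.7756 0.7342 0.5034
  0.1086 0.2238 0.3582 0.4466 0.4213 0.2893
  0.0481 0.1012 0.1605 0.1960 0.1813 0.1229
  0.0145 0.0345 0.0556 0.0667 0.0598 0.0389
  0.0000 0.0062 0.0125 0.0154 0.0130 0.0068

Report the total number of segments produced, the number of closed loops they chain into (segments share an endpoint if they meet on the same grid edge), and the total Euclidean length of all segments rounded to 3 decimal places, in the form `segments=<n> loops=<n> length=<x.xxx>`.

cell (2,1): code 0100 → (2.457,2.000)–(3.000,1.607)
cell (2,2): code 1100 → (2.055,3.000)–(2.457,2.000)
cell (2,3): code 1100 → (2.419,4.000)–(2.055,3.000)
cell (2,4): code 1000 → (3.000,4.542)–(2.419,4.000)
cell (3,1): code 0110 → (3.000,1.607)–(4.000,1.605)
cell (3,4): code 1001 → (4.000,4.780)–(3.000,4.542)
cell (4,1): code 0010 → (4.000,1.605)–(4.608,2.000)
cell (4,2): code 0111 → (4.608,2.000)–(5.000,2.485)
cell (4,4): code 1001 → (5.000,4.170)–(4.000,4.780)
cell (5,2): code 0010 → (5.000,2.485)–(5.245,3.000)
cell (5,3): code 0011 → (5.245,3.000)–(5.125,4.000)
cell (5,4): code 0001 → (5.125,4.000)–(5.000,4.170)
total: 12 segments, chained into 1 closed loop(s), length Σ = 9.943093

segments=12 loops=1 length=9.943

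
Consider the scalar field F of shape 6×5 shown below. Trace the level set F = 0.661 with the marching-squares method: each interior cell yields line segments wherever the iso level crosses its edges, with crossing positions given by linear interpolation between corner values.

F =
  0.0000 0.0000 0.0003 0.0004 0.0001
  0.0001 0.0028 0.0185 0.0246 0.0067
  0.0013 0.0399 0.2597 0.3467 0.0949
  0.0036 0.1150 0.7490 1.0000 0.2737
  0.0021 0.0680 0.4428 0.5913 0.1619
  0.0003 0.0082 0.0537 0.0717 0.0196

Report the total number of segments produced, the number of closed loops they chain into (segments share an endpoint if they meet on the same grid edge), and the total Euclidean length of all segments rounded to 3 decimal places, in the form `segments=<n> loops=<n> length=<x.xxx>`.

segments=6 loops=1 length=4.389

cell (2,1): code 0100 → (2.820,2.000)–(3.000,1.861)
cell (2,2): code 1100 → (2.481,3.000)–(2.820,2.000)
cell (2,3): code 1000 → (3.000,3.467)–(2.481,3.000)
cell (3,1): code 0010 → (3.000,1.861)–(3.287,2.000)
cell (3,2): code 0011 → (3.287,2.000)–(3.829,3.000)
cell (3,3): code 0001 → (3.829,3.000)–(3.000,3.467)
total: 6 segments, chained into 1 closed loop(s), length Σ = 4.389425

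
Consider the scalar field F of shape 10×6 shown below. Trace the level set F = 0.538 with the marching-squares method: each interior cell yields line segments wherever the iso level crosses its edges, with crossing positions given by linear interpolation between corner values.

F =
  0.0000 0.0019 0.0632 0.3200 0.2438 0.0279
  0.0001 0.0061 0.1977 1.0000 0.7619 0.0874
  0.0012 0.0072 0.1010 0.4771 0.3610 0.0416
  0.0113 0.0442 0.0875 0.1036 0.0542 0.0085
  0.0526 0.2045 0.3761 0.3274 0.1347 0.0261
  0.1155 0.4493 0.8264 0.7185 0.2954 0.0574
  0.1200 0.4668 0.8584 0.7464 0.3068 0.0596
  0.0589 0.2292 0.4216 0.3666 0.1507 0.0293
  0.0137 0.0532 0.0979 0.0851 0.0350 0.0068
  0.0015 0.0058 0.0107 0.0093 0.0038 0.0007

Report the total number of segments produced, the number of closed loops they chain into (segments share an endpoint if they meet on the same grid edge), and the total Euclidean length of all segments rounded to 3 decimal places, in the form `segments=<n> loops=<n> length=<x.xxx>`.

segments=14 loops=2 length=12.707

cell (0,2): code 0100 → (0.321,3.000)–(1.000,2.424)
cell (0,3): code 1100 → (0.568,4.000)–(0.321,3.000)
cell (0,4): code 1000 → (1.000,4.332)–(0.568,4.000)
cell (1,2): code 0010 → (1.000,2.424)–(1.884,3.000)
cell (1,3): code 0011 → (1.884,3.000)–(1.558,4.000)
cell (1,4): code 0001 → (1.558,4.000)–(1.000,4.332)
cell (4,1): code 0100 → (4.360,2.000)–(5.000,1.235)
cell (4,2): code 1100 → (4.538,3.000)–(4.360,2.000)
cell (4,3): code 1000 → (5.000,3.427)–(4.538,3.000)
cell (5,1): code 0110 → (5.000,1.235)–(6.000,1.182)
cell (5,3): code 1001 → (6.000,3.474)–(5.000,3.427)
cell (6,1): code 0010 → (6.000,1.182)–(6.734,2.000)
cell (6,2): code 0011 → (6.734,2.000)–(6.549,3.000)
cell (6,3): code 0001 → (6.549,3.000)–(6.000,3.474)
total: 14 segments, chained into 2 closed loop(s), length Σ = 12.706861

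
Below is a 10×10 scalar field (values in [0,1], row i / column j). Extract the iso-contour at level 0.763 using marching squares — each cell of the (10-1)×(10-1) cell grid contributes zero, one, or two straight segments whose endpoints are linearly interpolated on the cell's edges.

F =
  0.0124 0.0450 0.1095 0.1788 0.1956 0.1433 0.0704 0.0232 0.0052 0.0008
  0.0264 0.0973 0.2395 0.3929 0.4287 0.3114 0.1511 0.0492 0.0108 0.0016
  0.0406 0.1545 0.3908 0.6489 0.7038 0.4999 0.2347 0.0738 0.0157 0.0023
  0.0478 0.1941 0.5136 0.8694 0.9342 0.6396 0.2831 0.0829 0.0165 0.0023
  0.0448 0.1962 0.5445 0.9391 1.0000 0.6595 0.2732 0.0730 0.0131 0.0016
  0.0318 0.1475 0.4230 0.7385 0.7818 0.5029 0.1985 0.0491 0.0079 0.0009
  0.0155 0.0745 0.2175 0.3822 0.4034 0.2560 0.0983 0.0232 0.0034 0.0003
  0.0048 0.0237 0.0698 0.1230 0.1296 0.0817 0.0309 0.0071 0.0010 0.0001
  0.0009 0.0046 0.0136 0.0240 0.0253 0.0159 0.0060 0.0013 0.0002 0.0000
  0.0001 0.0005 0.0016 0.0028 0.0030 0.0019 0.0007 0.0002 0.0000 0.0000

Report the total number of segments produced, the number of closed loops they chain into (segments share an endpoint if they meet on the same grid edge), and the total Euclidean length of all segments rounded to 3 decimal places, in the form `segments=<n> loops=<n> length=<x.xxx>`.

segments=10 loops=1 length=7.827

cell (2,2): code 0100 → (2.517,3.000)–(3.000,2.701)
cell (2,3): code 1100 → (2.257,4.000)–(2.517,3.000)
cell (2,4): code 1000 → (3.000,4.581)–(2.257,4.000)
cell (3,2): code 0110 → (3.000,2.701)–(4.000,2.554)
cell (3,4): code 1001 → (4.000,4.696)–(3.000,4.581)
cell (4,2): code 0010 → (4.000,2.554)–(4.878,3.000)
cell (4,3): code 0111 → (4.878,3.000)–(5.000,3.566)
cell (4,4): code 1001 → (5.000,4.067)–(4.000,4.696)
cell (5,3): code 0010 → (5.000,3.566)–(5.050,4.000)
cell (5,4): code 0001 → (5.050,4.000)–(5.000,4.067)
total: 10 segments, chained into 1 closed loop(s), length Σ = 7.827309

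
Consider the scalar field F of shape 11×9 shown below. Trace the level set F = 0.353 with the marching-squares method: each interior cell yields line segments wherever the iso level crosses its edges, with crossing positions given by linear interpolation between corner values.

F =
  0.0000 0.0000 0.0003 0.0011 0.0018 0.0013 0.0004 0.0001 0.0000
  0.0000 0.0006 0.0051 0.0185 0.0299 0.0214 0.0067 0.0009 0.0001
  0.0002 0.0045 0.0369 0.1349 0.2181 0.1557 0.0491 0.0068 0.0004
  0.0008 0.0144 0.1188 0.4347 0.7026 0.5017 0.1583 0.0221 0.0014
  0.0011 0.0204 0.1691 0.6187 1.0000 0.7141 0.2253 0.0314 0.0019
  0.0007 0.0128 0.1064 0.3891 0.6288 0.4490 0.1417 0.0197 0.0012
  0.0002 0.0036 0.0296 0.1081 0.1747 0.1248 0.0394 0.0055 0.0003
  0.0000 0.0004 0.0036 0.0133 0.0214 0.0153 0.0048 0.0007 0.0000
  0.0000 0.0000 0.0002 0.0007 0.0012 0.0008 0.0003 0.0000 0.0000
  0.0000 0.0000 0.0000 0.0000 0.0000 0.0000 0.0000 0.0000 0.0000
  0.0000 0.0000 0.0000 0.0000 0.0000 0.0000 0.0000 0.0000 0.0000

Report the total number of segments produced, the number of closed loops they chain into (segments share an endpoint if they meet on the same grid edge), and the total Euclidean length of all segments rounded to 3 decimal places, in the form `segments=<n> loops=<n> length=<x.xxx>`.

cell (2,2): code 0100 → (2.727,3.000)–(3.000,2.741)
cell (2,3): code 1100 → (2.278,4.000)–(2.727,3.000)
cell (2,4): code 1100 → (2.570,5.000)–(2.278,4.000)
cell (2,5): code 1000 → (3.000,5.433)–(2.570,5.000)
cell (3,2): code 0110 → (3.000,2.741)–(4.000,2.409)
cell (3,5): code 1001 → (4.000,5.739)–(3.000,5.433)
cell (4,2): code 0110 → (4.000,2.409)–(5.000,2.872)
cell (4,5): code 1001 → (5.000,5.312)–(4.000,5.739)
cell (5,2): code 0010 → (5.000,2.872)–(5.128,3.000)
cell (5,3): code 0011 → (5.128,3.000)–(5.607,4.000)
cell (5,4): code 0011 → (5.607,4.000)–(5.296,5.000)
cell (5,5): code 0001 → (5.296,5.000)–(5.000,5.312)
total: 12 segments, chained into 1 closed loop(s), length Σ = 10.180000

segments=12 loops=1 length=10.180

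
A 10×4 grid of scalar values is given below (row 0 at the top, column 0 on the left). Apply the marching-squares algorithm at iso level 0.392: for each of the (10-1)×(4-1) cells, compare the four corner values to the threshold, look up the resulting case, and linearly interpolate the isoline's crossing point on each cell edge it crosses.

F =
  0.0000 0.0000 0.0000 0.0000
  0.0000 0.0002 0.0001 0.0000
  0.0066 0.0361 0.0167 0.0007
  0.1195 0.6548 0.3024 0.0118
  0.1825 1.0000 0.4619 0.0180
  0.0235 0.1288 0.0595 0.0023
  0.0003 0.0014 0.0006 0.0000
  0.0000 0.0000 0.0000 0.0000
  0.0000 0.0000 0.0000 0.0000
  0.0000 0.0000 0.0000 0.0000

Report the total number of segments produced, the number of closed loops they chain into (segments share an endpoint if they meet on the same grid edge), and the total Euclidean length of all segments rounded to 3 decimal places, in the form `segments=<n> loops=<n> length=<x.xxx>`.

cell (2,0): code 0100 → (2.575,1.000)–(3.000,0.509)
cell (2,1): code 1000 → (3.000,1.746)–(2.575,1.000)
cell (3,0): code 0110 → (3.000,0.509)–(4.000,0.256)
cell (3,1): code 1101 → (3.562,2.000)–(3.000,1.746)
cell (3,2): code 1000 → (4.000,2.157)–(3.562,2.000)
cell (4,0): code 0010 → (4.000,0.256)–(4.698,1.000)
cell (4,1): code 0011 → (4.698,1.000)–(4.174,2.000)
cell (4,2): code 0001 → (4.174,2.000)–(4.000,2.157)
total: 8 segments, chained into 1 closed loop(s), length Σ = 6.004572

segments=8 loops=1 length=6.005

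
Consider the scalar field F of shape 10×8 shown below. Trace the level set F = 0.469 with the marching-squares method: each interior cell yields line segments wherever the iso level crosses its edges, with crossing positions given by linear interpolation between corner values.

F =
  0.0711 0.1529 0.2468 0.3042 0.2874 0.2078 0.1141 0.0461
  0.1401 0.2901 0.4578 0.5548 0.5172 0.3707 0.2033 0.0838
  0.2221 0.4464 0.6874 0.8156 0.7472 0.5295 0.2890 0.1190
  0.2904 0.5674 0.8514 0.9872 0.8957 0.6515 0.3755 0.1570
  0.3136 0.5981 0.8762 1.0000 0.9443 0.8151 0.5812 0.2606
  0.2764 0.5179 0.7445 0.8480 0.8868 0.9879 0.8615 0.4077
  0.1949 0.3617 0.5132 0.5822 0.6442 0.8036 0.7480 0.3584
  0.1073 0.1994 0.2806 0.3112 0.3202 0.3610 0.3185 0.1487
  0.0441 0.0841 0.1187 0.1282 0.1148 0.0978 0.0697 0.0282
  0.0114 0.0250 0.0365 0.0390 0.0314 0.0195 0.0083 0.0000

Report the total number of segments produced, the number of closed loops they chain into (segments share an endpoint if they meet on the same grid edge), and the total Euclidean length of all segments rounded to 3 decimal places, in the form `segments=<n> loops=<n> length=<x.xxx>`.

segments=24 loops=1 length=19.456

cell (0,2): code 0100 → (0.658,3.000)–(1.000,2.115)
cell (0,3): code 1100 → (0.790,4.000)–(0.658,3.000)
cell (0,4): code 1000 → (1.000,4.329)–(0.790,4.000)
cell (1,1): code 0100 → (1.049,2.000)–(2.000,1.094)
cell (1,2): code 1110 → (1.000,2.115)–(1.049,2.000)
cell (1,4): code 1101 → (1.619,5.000)–(1.000,4.329)
cell (1,5): code 1000 → (2.000,5.252)–(1.619,5.000)
cell (2,0): code 0100 → (2.187,1.000)–(3.000,0.645)
cell (2,1): code 1110 → (2.000,1.094)–(2.187,1.000)
cell (2,5): code 1001 → (3.000,5.661)–(2.000,5.252)
cell (3,0): code 0110 → (3.000,0.645)–(4.000,0.546)
cell (3,5): code 1101 → (3.455,6.000)–(3.000,5.661)
cell (3,6): code 1000 → (4.000,6.350)–(3.455,6.000)
cell (4,0): code 0110 → (4.000,0.546)–(5.000,0.798)
cell (4,6): code 1001 → (5.000,6.865)–(4.000,6.350)
cell (5,0): code 0010 → (5.000,0.798)–(5.313,1.000)
cell (5,1): code 0111 → (5.313,1.000)–(6.000,1.708)
cell (5,6): code 1001 → (6.000,6.716)–(5.000,6.865)
cell (6,1): code 0010 → (6.000,1.708)–(6.190,2.000)
cell (6,2): code 0011 → (6.190,2.000)–(6.418,3.000)
cell (6,3): code 0011 → (6.418,3.000)–(6.541,4.000)
cell (6,4): code 0011 → (6.541,4.000)–(6.756,5.000)
cell (6,5): code 0011 → (6.756,5.000)–(6.650,6.000)
cell (6,6): code 0001 → (6.650,6.000)–(6.000,6.716)
total: 24 segments, chained into 1 closed loop(s), length Σ = 19.456028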